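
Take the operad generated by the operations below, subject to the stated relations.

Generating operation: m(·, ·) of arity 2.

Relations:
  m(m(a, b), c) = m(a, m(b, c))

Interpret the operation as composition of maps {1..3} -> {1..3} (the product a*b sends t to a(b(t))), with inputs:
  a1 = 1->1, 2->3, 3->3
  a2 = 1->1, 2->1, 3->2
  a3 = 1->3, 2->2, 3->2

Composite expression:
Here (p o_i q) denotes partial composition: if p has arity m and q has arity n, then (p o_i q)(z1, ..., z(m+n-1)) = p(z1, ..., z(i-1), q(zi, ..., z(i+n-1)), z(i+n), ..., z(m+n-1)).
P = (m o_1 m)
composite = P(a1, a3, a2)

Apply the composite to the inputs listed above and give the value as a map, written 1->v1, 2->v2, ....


1->3, 2->3, 3->3

m(a1, a3) = 1->3, 2->3, 3->3
m(m(a1, a3), a2) = 1->3, 2->3, 3->3


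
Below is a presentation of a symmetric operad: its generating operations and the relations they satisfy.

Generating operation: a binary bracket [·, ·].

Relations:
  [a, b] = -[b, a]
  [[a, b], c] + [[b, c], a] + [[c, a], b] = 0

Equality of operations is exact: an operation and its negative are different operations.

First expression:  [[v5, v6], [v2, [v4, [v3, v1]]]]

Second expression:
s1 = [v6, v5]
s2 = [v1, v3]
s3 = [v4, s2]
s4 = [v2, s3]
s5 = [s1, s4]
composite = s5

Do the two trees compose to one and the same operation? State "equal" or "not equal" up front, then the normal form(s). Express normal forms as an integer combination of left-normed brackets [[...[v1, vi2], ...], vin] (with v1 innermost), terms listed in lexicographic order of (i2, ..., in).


equal; the common form is [[[[[v1, v3], v4], v2], v5], v6] - [[[[[v1, v3], v4], v2], v6], v5]

Reducing the first expression gives [[[[[v1, v3], v4], v2], v5], v6] - [[[[[v1, v3], v4], v2], v6], v5]
Reducing the second expression gives [[[[[v1, v3], v4], v2], v5], v6] - [[[[[v1, v3], v4], v2], v6], v5]
The forms coincide; equal.


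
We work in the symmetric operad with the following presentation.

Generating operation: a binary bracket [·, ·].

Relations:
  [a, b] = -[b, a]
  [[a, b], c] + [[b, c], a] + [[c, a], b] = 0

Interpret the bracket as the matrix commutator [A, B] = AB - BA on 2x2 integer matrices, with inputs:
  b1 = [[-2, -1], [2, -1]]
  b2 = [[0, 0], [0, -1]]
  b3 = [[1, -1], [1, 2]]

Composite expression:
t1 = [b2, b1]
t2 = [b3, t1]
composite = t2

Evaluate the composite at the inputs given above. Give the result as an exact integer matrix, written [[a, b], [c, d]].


[b2, b1] = [[0, -1], [-2, 0]]
[b3, [b2, b1]] = [[3, 1], [-2, -3]]

[[3, 1], [-2, -3]]


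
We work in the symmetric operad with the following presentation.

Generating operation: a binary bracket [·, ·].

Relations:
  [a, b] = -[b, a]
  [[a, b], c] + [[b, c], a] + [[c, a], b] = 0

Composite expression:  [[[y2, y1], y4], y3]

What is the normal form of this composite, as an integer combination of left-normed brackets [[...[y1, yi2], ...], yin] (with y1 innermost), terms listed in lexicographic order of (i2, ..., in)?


-[[[y1, y2], y4], y3]

Skip Jacobi rewriting: expand, keep y1-initial words, read off terms.
Composite bracket: [[[y2, y1], y4], y3]
Under [a, b] = ab - ba we get 8 signed associative words (2^3 = 8).
Words beginning with y1 determine it all:
  y1y2y4y3 appears with sign -1, giving the term -[[[y1, y2], y4], y3]


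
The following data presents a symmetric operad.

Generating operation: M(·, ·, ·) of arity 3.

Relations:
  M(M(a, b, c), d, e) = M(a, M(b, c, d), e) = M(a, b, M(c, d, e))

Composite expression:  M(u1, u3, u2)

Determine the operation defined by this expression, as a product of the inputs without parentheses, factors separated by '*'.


u1 * u3 * u2

Every regrouping of M is equal, so read the u-inputs in written order.
M(u1, u3, u2) unparenthesizes to u1 * u3 * u2


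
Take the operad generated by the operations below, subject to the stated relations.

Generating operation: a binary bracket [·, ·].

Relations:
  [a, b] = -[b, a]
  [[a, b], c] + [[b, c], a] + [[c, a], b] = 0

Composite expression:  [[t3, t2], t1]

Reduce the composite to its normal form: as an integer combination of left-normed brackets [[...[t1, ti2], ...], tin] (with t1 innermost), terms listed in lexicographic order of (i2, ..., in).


Expand each bracket as ab - ba; the t1-initial words give the coefficients.
Composite bracket: [[t3, t2], t1]
Each bracket splits as ab - ba, giving 4 signed words (2^2 = 4).
Words beginning with t1 determine it all:
  word t1t2t3 has sign +1, contributing +[[t1, t2], t3]
  word t1t3t2 has sign -1, contributing -[[t1, t3], t2]

[[t1, t2], t3] - [[t1, t3], t2]


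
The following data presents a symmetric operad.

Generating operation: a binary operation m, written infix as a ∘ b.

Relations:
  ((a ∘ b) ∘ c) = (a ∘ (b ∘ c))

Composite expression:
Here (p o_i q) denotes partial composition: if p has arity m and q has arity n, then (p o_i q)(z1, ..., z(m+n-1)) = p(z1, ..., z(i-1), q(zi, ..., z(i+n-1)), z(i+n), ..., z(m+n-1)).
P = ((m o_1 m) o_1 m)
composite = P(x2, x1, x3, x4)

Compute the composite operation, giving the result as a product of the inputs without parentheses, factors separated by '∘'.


Every regrouping of m is equal, so read the x-inputs in written order.
(x2 ∘ x1) reduces to x2 ∘ x1
((x2 ∘ x1) ∘ x3) reduces to x2 ∘ x1 ∘ x3
(((x2 ∘ x1) ∘ x3) ∘ x4) reduces to x2 ∘ x1 ∘ x3 ∘ x4

x2 ∘ x1 ∘ x3 ∘ x4


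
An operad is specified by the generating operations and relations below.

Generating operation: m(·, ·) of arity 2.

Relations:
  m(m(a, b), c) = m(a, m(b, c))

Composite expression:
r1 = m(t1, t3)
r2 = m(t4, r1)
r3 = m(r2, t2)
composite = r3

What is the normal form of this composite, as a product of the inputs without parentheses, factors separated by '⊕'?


Every regrouping of m is equal, so read the t-inputs in written order.
m(t1, t3) spells out as t1 ⊕ t3
m(t4, m(t1, t3)) spells out as t4 ⊕ t1 ⊕ t3
m(m(t4, m(t1, t3)), t2) spells out as t4 ⊕ t1 ⊕ t3 ⊕ t2

t4 ⊕ t1 ⊕ t3 ⊕ t2


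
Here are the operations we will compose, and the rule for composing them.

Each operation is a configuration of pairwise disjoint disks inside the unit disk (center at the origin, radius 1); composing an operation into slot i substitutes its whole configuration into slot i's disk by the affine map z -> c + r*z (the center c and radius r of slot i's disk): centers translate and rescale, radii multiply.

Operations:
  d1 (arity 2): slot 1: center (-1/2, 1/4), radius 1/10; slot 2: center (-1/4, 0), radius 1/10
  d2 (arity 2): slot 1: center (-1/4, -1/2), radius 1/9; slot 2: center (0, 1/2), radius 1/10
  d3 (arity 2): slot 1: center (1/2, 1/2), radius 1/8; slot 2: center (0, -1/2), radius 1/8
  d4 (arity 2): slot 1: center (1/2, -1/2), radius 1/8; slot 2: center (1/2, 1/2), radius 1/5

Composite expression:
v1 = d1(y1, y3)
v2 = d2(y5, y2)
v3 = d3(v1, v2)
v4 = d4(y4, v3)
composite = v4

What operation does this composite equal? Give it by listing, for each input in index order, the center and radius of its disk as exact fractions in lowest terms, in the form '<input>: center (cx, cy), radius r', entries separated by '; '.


y1: center (47/80, 97/160), radius 1/400; y2: center (1/2, 33/80), radius 1/400; y3: center (19/32, 3/5), radius 1/400; y4: center (1/2, -1/2), radius 1/8; y5: center (79/160, 31/80), radius 1/360


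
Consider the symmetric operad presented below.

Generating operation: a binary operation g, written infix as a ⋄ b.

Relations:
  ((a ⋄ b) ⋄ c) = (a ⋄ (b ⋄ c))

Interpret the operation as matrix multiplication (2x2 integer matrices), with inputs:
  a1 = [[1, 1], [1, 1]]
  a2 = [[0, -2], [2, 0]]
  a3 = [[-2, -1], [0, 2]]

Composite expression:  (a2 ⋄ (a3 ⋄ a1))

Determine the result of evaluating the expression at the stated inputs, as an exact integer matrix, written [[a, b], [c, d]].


(a3 ⋄ a1) = [[-3, -3], [2, 2]]
(a2 ⋄ (a3 ⋄ a1)) = [[-4, -4], [-6, -6]]

[[-4, -4], [-6, -6]]


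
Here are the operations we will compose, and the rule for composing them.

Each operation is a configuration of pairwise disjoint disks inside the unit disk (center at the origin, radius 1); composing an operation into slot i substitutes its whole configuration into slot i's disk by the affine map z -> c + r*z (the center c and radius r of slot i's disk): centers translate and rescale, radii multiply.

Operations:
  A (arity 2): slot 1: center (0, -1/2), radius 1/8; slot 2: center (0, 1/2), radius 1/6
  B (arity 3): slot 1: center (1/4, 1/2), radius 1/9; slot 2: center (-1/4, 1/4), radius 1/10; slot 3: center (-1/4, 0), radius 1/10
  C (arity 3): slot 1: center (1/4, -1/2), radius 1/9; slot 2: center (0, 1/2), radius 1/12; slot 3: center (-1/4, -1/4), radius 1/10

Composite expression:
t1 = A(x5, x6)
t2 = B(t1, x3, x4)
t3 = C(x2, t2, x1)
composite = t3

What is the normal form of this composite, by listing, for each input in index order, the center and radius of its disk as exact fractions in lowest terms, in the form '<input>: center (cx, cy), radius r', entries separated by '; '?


Follow each x-input down from C: c' goes to c + r*c', radius to r*r'.
for x2, the 1-step affine chain lands on center (1/4, -1/2), radius 1/9
for x5, the 3-step affine chain lands on center (1/48, 29/54), radius 1/864
for x6, the 3-step affine chain lands on center (1/48, 59/108), radius 1/648
for x3, the 2-step affine chain lands on center (-1/48, 25/48), radius 1/120
for x4, the 2-step affine chain lands on center (-1/48, 1/2), radius 1/120
for x1, the 1-step affine chain lands on center (-1/4, -1/4), radius 1/10

x1: center (-1/4, -1/4), radius 1/10; x2: center (1/4, -1/2), radius 1/9; x3: center (-1/48, 25/48), radius 1/120; x4: center (-1/48, 1/2), radius 1/120; x5: center (1/48, 29/54), radius 1/864; x6: center (1/48, 59/108), radius 1/648


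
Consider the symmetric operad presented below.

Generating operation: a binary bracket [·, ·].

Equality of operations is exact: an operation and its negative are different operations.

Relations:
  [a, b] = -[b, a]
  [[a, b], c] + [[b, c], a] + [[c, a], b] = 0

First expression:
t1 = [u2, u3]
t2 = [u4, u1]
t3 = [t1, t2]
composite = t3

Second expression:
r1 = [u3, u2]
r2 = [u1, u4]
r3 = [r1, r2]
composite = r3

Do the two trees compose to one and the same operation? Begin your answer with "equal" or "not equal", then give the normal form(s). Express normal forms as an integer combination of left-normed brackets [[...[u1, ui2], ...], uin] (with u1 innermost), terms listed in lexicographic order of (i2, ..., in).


equal: each reduces to [[[u1, u4], u2], u3] - [[[u1, u4], u3], u2]

The first expression, normalized: [[[u1, u4], u2], u3] - [[[u1, u4], u3], u2]
The second expression, normalized: [[[u1, u4], u2], u3] - [[[u1, u4], u3], u2]
Both agree, so they are equal.


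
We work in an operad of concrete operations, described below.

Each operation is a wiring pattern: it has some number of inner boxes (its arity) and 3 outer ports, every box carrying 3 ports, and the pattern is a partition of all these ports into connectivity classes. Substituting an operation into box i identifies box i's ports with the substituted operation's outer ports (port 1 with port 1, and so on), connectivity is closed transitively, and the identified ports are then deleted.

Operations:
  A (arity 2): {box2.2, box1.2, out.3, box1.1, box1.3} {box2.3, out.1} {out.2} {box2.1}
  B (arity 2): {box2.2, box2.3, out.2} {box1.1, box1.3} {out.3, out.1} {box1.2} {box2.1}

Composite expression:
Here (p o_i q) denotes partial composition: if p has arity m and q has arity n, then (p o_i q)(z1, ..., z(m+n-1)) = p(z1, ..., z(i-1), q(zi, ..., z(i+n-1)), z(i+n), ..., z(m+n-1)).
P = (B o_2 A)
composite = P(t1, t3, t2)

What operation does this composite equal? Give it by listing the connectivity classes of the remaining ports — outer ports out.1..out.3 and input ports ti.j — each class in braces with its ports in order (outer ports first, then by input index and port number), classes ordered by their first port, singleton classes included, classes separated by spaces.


{out.1, out.3} {out.2, t2.2, t3.1, t3.2, t3.3} {t1.1, t1.3} {t1.2} {t2.1} {t2.3}


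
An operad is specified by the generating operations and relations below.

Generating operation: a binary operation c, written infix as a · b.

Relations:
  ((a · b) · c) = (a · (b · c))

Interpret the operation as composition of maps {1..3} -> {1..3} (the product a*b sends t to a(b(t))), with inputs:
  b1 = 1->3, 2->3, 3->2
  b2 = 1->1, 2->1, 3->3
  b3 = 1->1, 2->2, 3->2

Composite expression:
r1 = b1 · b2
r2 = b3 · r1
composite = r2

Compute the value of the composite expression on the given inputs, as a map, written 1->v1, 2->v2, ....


1->2, 2->2, 3->2

(b1 · b2) = 1->3, 2->3, 3->2
(b3 · (b1 · b2)) = 1->2, 2->2, 3->2


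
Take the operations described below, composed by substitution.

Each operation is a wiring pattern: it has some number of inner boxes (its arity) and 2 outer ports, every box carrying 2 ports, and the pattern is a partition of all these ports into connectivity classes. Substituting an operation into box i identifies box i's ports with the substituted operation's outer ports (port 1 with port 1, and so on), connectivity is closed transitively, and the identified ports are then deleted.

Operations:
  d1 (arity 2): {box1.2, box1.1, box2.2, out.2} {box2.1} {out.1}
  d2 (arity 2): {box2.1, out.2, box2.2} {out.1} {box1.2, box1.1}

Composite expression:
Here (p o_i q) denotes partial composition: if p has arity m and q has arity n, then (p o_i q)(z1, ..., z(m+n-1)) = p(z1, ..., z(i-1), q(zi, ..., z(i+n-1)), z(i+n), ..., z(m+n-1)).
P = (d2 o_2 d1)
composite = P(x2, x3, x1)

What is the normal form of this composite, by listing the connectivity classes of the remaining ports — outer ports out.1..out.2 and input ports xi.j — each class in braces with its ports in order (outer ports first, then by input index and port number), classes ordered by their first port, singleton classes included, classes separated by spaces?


Connectivity passes through glued d2-boundaries; trace each wire chain.
the subtree at d1 composes to {out.1} {out.2, x1.2, x3.1, x3.2} {x1.1} on (x3, x1); out.j = own outer ports
the subtree at d2 composes to {out.1} {out.2, x1.2, x3.1, x3.2} {x1.1} {x2.1, x2.2} on (x2, x3, x1); out.j = own outer ports

{out.1} {out.2, x1.2, x3.1, x3.2} {x1.1} {x2.1, x2.2}


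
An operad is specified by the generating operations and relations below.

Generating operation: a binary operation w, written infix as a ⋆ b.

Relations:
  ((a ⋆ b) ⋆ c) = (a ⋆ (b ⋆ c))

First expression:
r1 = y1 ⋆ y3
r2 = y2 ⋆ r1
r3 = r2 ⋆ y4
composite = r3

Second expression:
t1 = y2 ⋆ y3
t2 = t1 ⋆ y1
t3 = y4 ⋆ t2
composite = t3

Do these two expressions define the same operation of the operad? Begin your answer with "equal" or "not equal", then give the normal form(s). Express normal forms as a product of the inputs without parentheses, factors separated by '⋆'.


not equal; the first gives y2 ⋆ y1 ⋆ y3 ⋆ y4 and the second y4 ⋆ y2 ⋆ y3 ⋆ y1

Normal form of the first expression: y2 ⋆ y1 ⋆ y3 ⋆ y4
Normal form of the second expression: y4 ⋆ y2 ⋆ y3 ⋆ y1
Different reductions; not equal.


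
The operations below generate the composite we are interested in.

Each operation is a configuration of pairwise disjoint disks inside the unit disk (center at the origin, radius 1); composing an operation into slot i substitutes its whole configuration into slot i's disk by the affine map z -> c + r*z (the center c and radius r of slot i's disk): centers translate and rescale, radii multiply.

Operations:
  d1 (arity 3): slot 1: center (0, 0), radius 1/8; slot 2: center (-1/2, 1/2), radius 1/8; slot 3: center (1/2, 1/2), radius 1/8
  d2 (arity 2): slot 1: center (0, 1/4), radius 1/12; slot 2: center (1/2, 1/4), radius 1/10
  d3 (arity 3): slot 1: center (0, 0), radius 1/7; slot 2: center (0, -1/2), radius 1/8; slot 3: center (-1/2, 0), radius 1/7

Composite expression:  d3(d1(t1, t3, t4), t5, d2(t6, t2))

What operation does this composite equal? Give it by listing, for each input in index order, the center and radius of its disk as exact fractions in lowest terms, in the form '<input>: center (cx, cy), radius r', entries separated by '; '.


t1: center (0, 0), radius 1/56; t2: center (-3/7, 1/28), radius 1/70; t3: center (-1/14, 1/14), radius 1/56; t4: center (1/14, 1/14), radius 1/56; t5: center (0, -1/2), radius 1/8; t6: center (-1/2, 1/28), radius 1/84

Affine substitution under d3: radii multiply and t-centers shift.
t1 passes through 2 substitutions, ending at center (0, 0), radius 1/56
t3 passes through 2 substitutions, ending at center (-1/14, 1/14), radius 1/56
t4 passes through 2 substitutions, ending at center (1/14, 1/14), radius 1/56
t5 passes through 1 substitution, ending at center (0, -1/2), radius 1/8
t6 passes through 2 substitutions, ending at center (-1/2, 1/28), radius 1/84
t2 passes through 2 substitutions, ending at center (-3/7, 1/28), radius 1/70


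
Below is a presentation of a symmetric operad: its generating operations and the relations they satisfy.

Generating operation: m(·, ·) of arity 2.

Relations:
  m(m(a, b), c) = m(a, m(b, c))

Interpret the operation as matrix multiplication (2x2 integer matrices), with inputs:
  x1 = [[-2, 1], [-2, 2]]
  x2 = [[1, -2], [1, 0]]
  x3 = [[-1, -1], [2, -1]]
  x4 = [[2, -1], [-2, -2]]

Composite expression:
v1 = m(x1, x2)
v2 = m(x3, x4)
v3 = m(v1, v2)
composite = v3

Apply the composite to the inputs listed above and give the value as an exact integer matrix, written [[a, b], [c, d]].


[[24, -3], [24, 0]]

m(x1, x2) = [[-1, 4], [0, 4]]
m(x3, x4) = [[0, 3], [6, 0]]
m(m(x1, x2), m(x3, x4)) = [[24, -3], [24, 0]]


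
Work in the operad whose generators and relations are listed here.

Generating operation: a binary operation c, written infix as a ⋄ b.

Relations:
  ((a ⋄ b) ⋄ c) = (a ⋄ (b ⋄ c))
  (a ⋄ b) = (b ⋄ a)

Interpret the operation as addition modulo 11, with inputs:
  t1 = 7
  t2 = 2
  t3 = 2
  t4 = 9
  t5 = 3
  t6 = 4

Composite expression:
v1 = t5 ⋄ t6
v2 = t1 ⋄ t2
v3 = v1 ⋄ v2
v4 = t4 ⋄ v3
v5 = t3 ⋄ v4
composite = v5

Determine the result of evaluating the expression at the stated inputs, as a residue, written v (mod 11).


5 (mod 11)

(t5 ⋄ t6) = 7
(t1 ⋄ t2) = 9
((t5 ⋄ t6) ⋄ (t1 ⋄ t2)) = 5
(t4 ⋄ ((t5 ⋄ t6) ⋄ (t1 ⋄ t2))) = 3
(t3 ⋄ (t4 ⋄ ((t5 ⋄ t6) ⋄ (t1 ⋄ t2)))) = 5


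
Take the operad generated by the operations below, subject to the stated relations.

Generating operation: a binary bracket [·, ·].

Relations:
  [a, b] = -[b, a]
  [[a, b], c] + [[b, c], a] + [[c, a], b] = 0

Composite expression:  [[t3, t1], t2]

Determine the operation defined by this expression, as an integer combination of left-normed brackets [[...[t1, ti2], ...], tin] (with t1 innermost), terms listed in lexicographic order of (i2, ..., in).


-[[t1, t3], t2]

A multilinear Lie element is pinned by t1-initial words (t1 innermost).
Composite bracket: [[t3, t1], t2]
Each bracket splits as ab - ba, giving 4 signed words (2^2 = 4).
Only words starting with t1 matter:
  sign of t1t3t2 is -1, so it contributes -[[t1, t3], t2]


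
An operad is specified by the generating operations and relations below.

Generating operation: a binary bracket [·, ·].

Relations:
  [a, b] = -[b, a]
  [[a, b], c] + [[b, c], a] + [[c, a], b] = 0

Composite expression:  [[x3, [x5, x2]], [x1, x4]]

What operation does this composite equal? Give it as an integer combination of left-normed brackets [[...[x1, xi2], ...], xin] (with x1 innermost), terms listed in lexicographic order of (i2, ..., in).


-[[[[x1, x4], x2], x5], x3] + [[[[x1, x4], x3], x2], x5] - [[[[x1, x4], x3], x5], x2] + [[[[x1, x4], x5], x2], x3]

In the tensor algebra, words opening x1 carry the x1-anchored form.
Composite bracket: [[x3, [x5, x2]], [x1, x4]]
Expanding via [a, b] = ab - ba: 16 signed words (2^4 = 16).
Only words starting with x1 matter:
  x1x4x2x5x3 appears with sign -1, giving the term -[[[[x1, x4], x2], x5], x3]
  x1x4x3x2x5 appears with sign +1, giving the term +[[[[x1, x4], x3], x2], x5]
  x1x4x3x5x2 appears with sign -1, giving the term -[[[[x1, x4], x3], x5], x2]
  x1x4x5x2x3 appears with sign +1, giving the term +[[[[x1, x4], x5], x2], x3]


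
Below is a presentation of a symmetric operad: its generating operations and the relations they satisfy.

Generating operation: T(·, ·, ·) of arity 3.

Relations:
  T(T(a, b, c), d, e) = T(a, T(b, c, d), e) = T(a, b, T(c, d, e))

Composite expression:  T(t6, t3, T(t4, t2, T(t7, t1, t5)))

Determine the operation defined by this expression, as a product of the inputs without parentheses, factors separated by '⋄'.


t6 ⋄ t3 ⋄ t4 ⋄ t2 ⋄ t7 ⋄ t1 ⋄ t5

Key point: T is associative — brackets drop, the t-order remains.
T(t7, t1, t5) collapses to t7 ⋄ t1 ⋄ t5
T(t4, t2, T(t7, t1, t5)) collapses to t4 ⋄ t2 ⋄ t7 ⋄ t1 ⋄ t5
T(t6, t3, T(t4, t2, T(t7, t1, t5))) collapses to t6 ⋄ t3 ⋄ t4 ⋄ t2 ⋄ t7 ⋄ t1 ⋄ t5


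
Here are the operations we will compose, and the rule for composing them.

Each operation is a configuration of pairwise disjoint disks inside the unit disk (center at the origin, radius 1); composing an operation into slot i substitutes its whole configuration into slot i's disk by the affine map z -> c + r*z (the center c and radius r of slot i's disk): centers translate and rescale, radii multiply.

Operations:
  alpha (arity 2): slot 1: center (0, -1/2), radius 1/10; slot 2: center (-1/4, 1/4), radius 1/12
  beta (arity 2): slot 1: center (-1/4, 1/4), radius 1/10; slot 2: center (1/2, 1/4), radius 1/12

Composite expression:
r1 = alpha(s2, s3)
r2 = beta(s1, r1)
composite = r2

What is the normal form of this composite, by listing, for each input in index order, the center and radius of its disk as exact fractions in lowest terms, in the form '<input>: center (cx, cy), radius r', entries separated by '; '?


s1: center (-1/4, 1/4), radius 1/10; s2: center (1/2, 5/24), radius 1/120; s3: center (23/48, 13/48), radius 1/144

Follow each s-input down from beta: c' goes to c + r*c', radius to r*r'.
input s1: applying the 1 nested substitution gives center (-1/4, 1/4), radius 1/10
input s2: applying the 2 nested substitutions gives center (1/2, 5/24), radius 1/120
input s3: applying the 2 nested substitutions gives center (23/48, 13/48), radius 1/144


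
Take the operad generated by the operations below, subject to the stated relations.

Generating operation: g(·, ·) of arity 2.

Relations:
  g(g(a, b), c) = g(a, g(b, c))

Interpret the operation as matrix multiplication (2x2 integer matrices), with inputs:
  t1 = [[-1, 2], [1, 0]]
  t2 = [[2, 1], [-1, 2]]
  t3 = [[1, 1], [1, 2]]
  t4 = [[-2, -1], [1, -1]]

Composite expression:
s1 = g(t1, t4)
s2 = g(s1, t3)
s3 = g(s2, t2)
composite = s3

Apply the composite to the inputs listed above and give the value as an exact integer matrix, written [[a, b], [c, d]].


g(t1, t4) = [[4, -1], [-2, -1]]
g(g(t1, t4), t3) = [[3, 2], [-3, -4]]
g(g(g(t1, t4), t3), t2) = [[4, 7], [-2, -11]]

[[4, 7], [-2, -11]]


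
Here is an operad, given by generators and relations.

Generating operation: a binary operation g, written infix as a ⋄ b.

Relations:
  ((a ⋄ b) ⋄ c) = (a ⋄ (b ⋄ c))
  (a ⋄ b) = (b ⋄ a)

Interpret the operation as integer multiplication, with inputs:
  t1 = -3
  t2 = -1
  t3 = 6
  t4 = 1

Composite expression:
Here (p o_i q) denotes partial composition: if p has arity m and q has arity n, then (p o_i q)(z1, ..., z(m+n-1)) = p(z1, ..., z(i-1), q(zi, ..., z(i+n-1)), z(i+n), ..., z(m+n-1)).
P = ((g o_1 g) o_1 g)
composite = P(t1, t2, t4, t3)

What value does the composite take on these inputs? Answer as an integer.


18

(t1 ⋄ t2) = 3
((t1 ⋄ t2) ⋄ t4) = 3
(((t1 ⋄ t2) ⋄ t4) ⋄ t3) = 18


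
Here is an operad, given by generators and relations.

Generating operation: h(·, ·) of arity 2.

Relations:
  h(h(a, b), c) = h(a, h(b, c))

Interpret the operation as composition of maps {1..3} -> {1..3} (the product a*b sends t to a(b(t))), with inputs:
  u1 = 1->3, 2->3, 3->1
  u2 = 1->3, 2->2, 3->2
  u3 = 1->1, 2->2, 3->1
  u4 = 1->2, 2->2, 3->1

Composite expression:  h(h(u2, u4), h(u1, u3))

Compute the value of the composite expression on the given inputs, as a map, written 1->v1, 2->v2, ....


1->3, 2->3, 3->3

h(u2, u4) = 1->2, 2->2, 3->3
h(u1, u3) = 1->3, 2->3, 3->3
h(h(u2, u4), h(u1, u3)) = 1->3, 2->3, 3->3


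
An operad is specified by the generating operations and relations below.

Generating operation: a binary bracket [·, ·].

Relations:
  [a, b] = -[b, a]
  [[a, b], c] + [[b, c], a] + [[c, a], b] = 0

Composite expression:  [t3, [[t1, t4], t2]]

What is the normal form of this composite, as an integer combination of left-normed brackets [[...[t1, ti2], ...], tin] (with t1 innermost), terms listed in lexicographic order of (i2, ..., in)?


-[[[t1, t4], t2], t3]

A multilinear Lie element is pinned by t1-initial words (t1 innermost).
Composite bracket: [t3, [[t1, t4], t2]]
The bracket unfolds into 8 signed words via [a, b] = ab - ba (2^3 = 8).
Coefficients come from the t1-initial words:
  from t1t4t2t3, sign -1: term -[[[t1, t4], t2], t3]


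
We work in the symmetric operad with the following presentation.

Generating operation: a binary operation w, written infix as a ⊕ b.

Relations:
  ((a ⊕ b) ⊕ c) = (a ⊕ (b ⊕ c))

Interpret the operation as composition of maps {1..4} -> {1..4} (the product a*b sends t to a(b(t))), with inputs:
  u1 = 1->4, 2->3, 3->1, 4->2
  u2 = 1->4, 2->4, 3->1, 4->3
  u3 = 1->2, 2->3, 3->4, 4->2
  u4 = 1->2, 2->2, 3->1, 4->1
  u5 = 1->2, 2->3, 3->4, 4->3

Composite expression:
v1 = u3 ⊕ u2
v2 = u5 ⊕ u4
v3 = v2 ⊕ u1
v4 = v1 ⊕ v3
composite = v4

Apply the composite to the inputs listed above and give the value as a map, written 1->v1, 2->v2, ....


1->2, 2->2, 3->2, 4->2

(u3 ⊕ u2) = 1->2, 2->2, 3->2, 4->4
(u5 ⊕ u4) = 1->3, 2->3, 3->2, 4->2
((u5 ⊕ u4) ⊕ u1) = 1->2, 2->2, 3->3, 4->3
((u3 ⊕ u2) ⊕ ((u5 ⊕ u4) ⊕ u1)) = 1->2, 2->2, 3->2, 4->2


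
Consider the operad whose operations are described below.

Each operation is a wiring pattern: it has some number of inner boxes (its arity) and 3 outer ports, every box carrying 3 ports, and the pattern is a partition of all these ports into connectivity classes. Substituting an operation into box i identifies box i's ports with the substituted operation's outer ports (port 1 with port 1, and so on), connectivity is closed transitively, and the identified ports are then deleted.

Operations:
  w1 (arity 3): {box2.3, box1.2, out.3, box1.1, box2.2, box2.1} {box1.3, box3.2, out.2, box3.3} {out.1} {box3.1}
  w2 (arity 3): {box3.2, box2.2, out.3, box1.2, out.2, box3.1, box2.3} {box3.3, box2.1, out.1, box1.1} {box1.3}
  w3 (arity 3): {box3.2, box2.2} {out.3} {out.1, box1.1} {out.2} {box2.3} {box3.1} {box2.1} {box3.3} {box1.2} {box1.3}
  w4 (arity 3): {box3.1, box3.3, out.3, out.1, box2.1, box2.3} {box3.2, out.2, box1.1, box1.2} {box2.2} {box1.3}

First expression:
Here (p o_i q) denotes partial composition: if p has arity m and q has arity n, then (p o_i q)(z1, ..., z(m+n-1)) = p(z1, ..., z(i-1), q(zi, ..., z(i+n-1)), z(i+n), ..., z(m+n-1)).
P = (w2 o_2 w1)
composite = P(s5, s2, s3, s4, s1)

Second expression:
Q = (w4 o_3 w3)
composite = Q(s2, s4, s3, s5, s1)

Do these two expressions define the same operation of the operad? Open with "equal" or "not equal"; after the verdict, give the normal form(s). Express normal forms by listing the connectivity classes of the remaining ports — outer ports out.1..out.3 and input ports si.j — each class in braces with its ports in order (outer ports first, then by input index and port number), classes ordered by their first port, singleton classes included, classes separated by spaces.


The first expression reduces to {out.1, s1.3, s5.1} {out.2, out.3, s1.1, s1.2, s2.1, s2.2, s2.3, s3.1, s3.2, s3.3, s4.2, s4.3, s5.2} {s4.1} {s5.3}
The second expression reduces to {out.1, out.3, s3.1, s4.1, s4.3} {out.2, s2.1, s2.2} {s1.1} {s1.2, s5.2} {s1.3} {s2.3} {s3.2} {s3.3} {s4.2} {s5.1} {s5.3}
The normal forms differ: not equal.

not equal: they reduce to {out.1, s1.3, s5.1} {out.2, out.3, s1.1, s1.2, s2.1, s2.2, s2.3, s3.1, s3.2, s3.3, s4.2, s4.3, s5.2} {s4.1} {s5.3} and {out.1, out.3, s3.1, s4.1, s4.3} {out.2, s2.1, s2.2} {s1.1} {s1.2, s5.2} {s1.3} {s2.3} {s3.2} {s3.3} {s4.2} {s5.1} {s5.3}


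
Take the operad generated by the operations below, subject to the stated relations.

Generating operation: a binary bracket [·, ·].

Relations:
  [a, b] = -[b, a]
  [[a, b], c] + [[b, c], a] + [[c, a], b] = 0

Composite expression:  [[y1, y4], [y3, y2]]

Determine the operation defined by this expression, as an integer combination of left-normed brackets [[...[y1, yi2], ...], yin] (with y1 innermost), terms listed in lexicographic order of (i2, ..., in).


Skip Jacobi rewriting: expand, keep y1-initial words, read off terms.
Composite bracket: [[y1, y4], [y3, y2]]
Each bracket splits as ab - ba, giving 8 signed words (2^3 = 8).
Coefficients come from the y1-initial words:
  the word y1y4y2y3 carries sign -1 and contributes -[[[y1, y4], y2], y3]
  the word y1y4y3y2 carries sign +1 and contributes +[[[y1, y4], y3], y2]

-[[[y1, y4], y2], y3] + [[[y1, y4], y3], y2]


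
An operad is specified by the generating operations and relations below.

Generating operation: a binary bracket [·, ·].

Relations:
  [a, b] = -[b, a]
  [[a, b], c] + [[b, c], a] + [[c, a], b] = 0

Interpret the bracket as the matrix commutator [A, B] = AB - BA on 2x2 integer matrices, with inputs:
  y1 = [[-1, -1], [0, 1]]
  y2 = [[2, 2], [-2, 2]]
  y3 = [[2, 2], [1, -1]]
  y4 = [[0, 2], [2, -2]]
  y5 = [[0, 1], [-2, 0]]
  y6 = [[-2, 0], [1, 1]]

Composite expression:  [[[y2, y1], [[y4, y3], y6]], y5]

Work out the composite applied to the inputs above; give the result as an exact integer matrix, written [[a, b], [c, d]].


[[-32, -16], [-32, 32]]

[y2, y1] = [[-2, 4], [4, 2]]
[y4, y3] = [[-2, -2], [4, 2]]
[[y4, y3], y6] = [[-2, -6], [-8, 2]]
[[y2, y1], [[y4, y3], y6]] = [[-8, 40], [-48, 8]]
[[[y2, y1], [[y4, y3], y6]], y5] = [[-32, -16], [-32, 32]]


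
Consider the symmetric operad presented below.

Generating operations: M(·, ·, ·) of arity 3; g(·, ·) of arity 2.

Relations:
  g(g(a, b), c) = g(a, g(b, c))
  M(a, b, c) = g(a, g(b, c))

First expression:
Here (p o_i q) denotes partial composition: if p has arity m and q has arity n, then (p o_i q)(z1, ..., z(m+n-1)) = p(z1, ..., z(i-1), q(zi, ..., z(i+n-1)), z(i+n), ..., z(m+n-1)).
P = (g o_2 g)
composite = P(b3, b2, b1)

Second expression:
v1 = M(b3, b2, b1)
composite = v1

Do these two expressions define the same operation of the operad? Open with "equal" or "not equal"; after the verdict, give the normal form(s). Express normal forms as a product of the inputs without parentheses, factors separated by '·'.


equal; the common form is b3 · b2 · b1


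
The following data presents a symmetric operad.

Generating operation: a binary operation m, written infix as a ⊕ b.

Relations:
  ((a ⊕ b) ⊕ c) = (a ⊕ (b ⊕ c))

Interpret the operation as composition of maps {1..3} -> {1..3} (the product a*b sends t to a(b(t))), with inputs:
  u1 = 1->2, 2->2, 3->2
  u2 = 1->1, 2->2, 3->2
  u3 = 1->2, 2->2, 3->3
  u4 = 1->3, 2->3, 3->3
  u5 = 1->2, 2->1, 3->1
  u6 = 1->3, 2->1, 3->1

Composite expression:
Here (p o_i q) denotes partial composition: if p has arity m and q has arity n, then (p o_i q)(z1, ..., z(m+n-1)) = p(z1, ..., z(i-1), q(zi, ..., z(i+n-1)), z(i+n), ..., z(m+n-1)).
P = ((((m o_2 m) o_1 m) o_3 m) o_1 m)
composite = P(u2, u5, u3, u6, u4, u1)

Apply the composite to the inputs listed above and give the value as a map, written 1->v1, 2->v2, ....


(u2 ⊕ u5) = 1->2, 2->1, 3->1
((u2 ⊕ u5) ⊕ u3) = 1->1, 2->1, 3->1
(u6 ⊕ u4) = 1->1, 2->1, 3->1
((u6 ⊕ u4) ⊕ u1) = 1->1, 2->1, 3->1
(((u2 ⊕ u5) ⊕ u3) ⊕ ((u6 ⊕ u4) ⊕ u1)) = 1->1, 2->1, 3->1

1->1, 2->1, 3->1


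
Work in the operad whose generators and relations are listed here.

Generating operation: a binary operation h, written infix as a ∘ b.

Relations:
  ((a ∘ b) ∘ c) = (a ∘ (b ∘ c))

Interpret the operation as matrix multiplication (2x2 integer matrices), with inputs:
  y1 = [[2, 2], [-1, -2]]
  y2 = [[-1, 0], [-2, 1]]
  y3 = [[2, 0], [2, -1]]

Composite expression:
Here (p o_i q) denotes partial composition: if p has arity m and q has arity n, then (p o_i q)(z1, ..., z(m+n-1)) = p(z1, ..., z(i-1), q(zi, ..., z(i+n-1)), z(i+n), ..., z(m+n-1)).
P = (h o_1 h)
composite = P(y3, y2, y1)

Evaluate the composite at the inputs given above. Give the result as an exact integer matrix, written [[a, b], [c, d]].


(y3 ∘ y2) = [[-2, 0], [0, -1]]
((y3 ∘ y2) ∘ y1) = [[-4, -4], [1, 2]]

[[-4, -4], [1, 2]]


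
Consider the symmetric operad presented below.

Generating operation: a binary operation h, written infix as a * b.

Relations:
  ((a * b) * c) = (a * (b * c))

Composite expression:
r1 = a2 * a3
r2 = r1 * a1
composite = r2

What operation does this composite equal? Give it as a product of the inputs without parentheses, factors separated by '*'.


a2 * a3 * a1


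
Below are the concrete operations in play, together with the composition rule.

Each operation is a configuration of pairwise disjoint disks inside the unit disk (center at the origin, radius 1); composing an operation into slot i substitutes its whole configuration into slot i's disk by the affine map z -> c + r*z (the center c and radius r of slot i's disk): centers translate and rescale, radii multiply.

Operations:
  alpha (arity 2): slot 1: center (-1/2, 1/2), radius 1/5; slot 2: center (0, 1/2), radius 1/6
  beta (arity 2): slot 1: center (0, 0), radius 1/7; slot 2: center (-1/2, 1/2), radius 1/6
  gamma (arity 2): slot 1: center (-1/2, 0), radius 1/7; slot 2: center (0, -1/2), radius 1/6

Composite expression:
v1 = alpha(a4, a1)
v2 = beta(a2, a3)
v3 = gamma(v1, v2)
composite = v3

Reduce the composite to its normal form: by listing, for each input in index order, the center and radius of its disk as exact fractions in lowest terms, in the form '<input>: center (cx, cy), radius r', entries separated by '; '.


a1: center (-1/2, 1/14), radius 1/42; a2: center (0, -1/2), radius 1/42; a3: center (-1/12, -5/12), radius 1/36; a4: center (-4/7, 1/14), radius 1/35

Follow each a-input down from gamma: c' goes to c + r*c', radius to r*r'.
input a4: applying the 2 nested substitutions gives center (-4/7, 1/14), radius 1/35
input a1: applying the 2 nested substitutions gives center (-1/2, 1/14), radius 1/42
input a2: applying the 2 nested substitutions gives center (0, -1/2), radius 1/42
input a3: applying the 2 nested substitutions gives center (-1/12, -5/12), radius 1/36


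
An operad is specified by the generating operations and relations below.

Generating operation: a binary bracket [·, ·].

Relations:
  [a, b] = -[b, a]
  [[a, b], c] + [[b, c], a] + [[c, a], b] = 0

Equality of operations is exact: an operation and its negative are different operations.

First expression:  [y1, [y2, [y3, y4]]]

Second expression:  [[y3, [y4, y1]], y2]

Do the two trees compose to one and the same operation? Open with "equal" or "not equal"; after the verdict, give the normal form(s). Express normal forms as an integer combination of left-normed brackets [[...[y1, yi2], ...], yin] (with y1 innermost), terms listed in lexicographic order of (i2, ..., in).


The first expression reduces to [[[y1, y2], y3], y4] - [[[y1, y2], y4], y3] - [[[y1, y3], y4], y2] + [[[y1, y4], y3], y2]
The second expression reduces to [[[y1, y4], y3], y2]
Distinct normal forms: not equal.

not equal; the first gives [[[y1, y2], y3], y4] - [[[y1, y2], y4], y3] - [[[y1, y3], y4], y2] + [[[y1, y4], y3], y2] and the second [[[y1, y4], y3], y2]


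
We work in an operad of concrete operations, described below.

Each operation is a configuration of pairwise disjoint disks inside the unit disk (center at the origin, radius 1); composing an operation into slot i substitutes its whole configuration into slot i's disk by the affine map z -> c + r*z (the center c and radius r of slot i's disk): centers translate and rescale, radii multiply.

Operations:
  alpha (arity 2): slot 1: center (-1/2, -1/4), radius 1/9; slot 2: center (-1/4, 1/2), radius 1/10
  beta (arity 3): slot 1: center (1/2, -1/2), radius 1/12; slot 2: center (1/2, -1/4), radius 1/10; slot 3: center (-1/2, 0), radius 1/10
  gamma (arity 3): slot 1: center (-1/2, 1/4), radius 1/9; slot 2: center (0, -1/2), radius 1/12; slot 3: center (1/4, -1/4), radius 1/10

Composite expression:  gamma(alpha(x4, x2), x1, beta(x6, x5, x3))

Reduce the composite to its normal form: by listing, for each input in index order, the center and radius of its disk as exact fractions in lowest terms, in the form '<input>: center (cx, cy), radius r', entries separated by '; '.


x1: center (0, -1/2), radius 1/12; x2: center (-19/36, 11/36), radius 1/90; x3: center (1/5, -1/4), radius 1/100; x4: center (-5/9, 2/9), radius 1/81; x5: center (3/10, -11/40), radius 1/100; x6: center (3/10, -3/10), radius 1/120


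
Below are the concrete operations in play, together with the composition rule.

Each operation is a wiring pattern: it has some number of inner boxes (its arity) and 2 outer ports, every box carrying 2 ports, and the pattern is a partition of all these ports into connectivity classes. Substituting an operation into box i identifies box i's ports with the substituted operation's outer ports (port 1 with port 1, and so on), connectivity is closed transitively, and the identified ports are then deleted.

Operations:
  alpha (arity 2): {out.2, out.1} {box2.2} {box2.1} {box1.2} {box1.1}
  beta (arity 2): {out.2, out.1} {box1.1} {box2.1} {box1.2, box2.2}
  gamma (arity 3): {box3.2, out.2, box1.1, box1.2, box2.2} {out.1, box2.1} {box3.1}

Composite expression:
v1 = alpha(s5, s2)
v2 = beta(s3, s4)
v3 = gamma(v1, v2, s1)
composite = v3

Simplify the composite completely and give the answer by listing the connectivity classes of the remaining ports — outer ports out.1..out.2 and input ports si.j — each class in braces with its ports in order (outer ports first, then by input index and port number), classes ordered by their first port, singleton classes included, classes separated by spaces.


Connectivity passes through glued gamma-boundaries; trace each wire chain.
composing alpha on (s5, s2), with out.j its own outer ports: {out.1, out.2} {s2.1} {s2.2} {s5.1} {s5.2}
composing beta on (s3, s4), with out.j its own outer ports: {out.1, out.2} {s3.1} {s3.2, s4.2} {s4.1}
composing gamma on (s5, s2, s3, s4, s1), with out.j its own outer ports: {out.1, out.2, s1.2} {s1.1} {s2.1} {s2.2} {s3.1} {s3.2, s4.2} {s4.1} {s5.1} {s5.2}

{out.1, out.2, s1.2} {s1.1} {s2.1} {s2.2} {s3.1} {s3.2, s4.2} {s4.1} {s5.1} {s5.2}


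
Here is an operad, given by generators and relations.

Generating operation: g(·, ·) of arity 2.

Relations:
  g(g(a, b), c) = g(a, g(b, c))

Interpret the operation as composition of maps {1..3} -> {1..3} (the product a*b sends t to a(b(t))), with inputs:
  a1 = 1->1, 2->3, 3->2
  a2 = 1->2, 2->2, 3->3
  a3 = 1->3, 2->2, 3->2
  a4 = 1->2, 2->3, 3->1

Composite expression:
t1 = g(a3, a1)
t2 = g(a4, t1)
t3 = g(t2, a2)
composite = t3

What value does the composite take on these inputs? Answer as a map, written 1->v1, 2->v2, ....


g(a3, a1) = 1->3, 2->2, 3->2
g(a4, g(a3, a1)) = 1->1, 2->3, 3->3
g(g(a4, g(a3, a1)), a2) = 1->3, 2->3, 3->3

1->3, 2->3, 3->3


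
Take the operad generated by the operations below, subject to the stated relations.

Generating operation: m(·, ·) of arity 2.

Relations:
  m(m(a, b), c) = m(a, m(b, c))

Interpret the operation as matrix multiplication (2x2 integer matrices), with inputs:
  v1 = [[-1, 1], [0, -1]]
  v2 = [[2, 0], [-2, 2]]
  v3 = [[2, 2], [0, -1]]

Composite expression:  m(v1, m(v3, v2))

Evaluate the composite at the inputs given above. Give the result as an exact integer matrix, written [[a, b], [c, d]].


[[2, -6], [-2, 2]]

m(v3, v2) = [[0, 4], [2, -2]]
m(v1, m(v3, v2)) = [[2, -6], [-2, 2]]


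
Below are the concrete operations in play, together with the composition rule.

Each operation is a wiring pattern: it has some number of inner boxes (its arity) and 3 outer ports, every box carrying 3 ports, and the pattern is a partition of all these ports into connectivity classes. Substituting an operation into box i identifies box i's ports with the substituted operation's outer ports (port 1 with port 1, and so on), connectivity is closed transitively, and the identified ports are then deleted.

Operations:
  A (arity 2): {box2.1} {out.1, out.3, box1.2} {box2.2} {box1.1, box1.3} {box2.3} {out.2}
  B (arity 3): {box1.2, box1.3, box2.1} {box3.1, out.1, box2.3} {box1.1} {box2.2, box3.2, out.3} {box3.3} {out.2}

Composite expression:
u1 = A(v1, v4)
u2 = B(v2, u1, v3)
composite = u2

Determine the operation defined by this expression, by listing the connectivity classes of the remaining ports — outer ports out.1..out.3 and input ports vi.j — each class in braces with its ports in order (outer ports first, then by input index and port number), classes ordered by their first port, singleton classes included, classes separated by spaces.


Connectivity passes through glued B-boundaries; trace each wire chain.
after A, the pattern on (v1, v4) reads {out.1, out.3, v1.2} {out.2} {v1.1, v1.3} {v4.1} {v4.2} {v4.3} (out.j = its outer ports)
after B, the pattern on (v2, v1, v4, v3) reads {out.1, v1.2, v2.2, v2.3, v3.1} {out.2} {out.3, v3.2} {v1.1, v1.3} {v2.1} {v3.3} {v4.1} {v4.2} {v4.3} (out.j = its outer ports)

{out.1, v1.2, v2.2, v2.3, v3.1} {out.2} {out.3, v3.2} {v1.1, v1.3} {v2.1} {v3.3} {v4.1} {v4.2} {v4.3}
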